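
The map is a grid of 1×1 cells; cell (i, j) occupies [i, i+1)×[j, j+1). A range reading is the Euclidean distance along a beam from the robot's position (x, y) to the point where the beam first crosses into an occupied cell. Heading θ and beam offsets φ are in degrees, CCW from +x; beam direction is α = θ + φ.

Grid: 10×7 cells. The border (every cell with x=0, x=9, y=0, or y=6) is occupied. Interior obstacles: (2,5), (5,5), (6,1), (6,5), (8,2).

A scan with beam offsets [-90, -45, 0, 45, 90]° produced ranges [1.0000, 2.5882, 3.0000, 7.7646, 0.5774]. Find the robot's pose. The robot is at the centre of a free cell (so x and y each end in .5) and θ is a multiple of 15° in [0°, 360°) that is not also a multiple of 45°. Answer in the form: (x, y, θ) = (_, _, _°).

Enumerate (i+0.5, j+0.5, θ) over the 35 free cells and 16 admissible headings. For each, cast all 5 beams and compare to the given ranges.
  (7.5, 4.5, 195°): beam 1 = 1.5529 ≠ 1.0000 ✗
  (7.5, 2.5, 345°): beam 1 = 1.5529 ≠ 1.0000 ✗
  (6.5, 2.5, 105°): beam 1 = 1.5529 ≠ 1.0000 ✗
  …
  (8.5, 3.5, 150°): r_1=1.0000, r_2=2.5882, r_3=3.0000, r_4=7.7646, r_5=0.5774 — all match ✓
Unique over the lattice → pose = (8.5, 3.5, 150°).

(x, y, θ) = (8.5, 3.5, 150°)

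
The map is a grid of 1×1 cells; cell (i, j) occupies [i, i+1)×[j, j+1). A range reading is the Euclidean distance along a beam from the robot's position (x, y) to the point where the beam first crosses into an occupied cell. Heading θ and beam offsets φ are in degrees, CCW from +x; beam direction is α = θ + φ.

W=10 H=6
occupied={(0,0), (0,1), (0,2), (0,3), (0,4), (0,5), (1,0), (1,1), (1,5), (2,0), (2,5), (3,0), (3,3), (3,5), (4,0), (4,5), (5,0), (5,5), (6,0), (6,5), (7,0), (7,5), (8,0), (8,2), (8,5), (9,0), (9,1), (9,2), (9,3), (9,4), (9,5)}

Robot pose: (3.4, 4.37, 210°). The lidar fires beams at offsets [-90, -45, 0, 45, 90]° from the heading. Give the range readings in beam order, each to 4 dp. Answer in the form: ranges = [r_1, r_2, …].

beam 1: φ=-90°, α=120°
  direction (-0.5000, 0.8660); cell (3,4); t to first gridline: x 0.8000, y 0.7275 (then +2.0000 / +1.1547)
    (3,5) via y @ 0.7275  # hit
  → r_1 = 0.7275
beam 2: φ=-45°, α=165°
  direction (-0.9659, 0.2588); cell (3,4); t to first gridline: x 0.4141, y 2.4341 (then +1.0353 / +3.8637)
    (2,4) via x @ 0.4141
    (1,4) via x @ 1.4494
    (1,5) via y @ 2.4341  # hit
  → r_2 = 2.4341
beam 3: φ=0°, α=210°
  direction (-0.8660, -0.5000); cell (3,4); t to first gridline: x 0.4619, y 0.7400 (then +1.1547 / +2.0000)
    (2,4) via x @ 0.4619
    (2,3) via y @ 0.7400
    (1,3) via x @ 1.6166
    (1,2) via y @ 2.7400
    (0,2) via x @ 2.7713  # hit
  → r_3 = 2.7713
beam 4: φ=45°, α=255°
  direction (-0.2588, -0.9659); cell (3,4); t to first gridline: x 1.5455, y 0.3831 (then +3.8637 / +1.0353)
    (3,3) via y @ 0.3831  # hit
  → r_4 = 0.3831
beam 5: φ=90°, α=300°
  direction (0.5000, -0.8660); cell (3,4); t to first gridline: x 1.2000, y 0.4272 (then +2.0000 / +1.1547)
    (3,3) via y @ 0.4272  # hit
  → r_5 = 0.4272

ranges = [0.7275, 2.4341, 2.7713, 0.3831, 0.4272]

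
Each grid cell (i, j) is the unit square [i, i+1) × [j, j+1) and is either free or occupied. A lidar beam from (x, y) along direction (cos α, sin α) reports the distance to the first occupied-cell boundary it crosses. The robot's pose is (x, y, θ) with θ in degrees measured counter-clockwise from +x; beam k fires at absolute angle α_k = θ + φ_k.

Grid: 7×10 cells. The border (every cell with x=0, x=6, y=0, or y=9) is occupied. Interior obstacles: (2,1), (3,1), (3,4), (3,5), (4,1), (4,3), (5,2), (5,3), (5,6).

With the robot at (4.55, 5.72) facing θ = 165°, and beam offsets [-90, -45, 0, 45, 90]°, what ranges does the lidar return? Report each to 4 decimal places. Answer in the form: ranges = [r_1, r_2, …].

beam 1: φ=-90°, α=75°
  d=(0.2588,0.9659)  start (4,5)  tX=1.7387 tY=0.2899  stride 1/|dx|=3.8637 1/|dy|=1.0353
    cross y-line → (4,6), t=0.2899
    cross y-line → (4,7), t=1.3252
    cross x-line → (5,7), t=1.7387
    cross y-line → (5,8), t=2.3604
    cross y-line → (5,9), t=3.3957 (wall)
  → r_1 = 3.3957
beam 2: φ=-45°, α=120°
  d=(-0.5000,0.8660)  start (4,5)  tX=1.1000 tY=0.3233  stride 1/|dx|=2.0000 1/|dy|=1.1547
    cross y-line → (4,6), t=0.3233
    cross x-line → (3,6), t=1.1000
    cross y-line → (3,7), t=1.4780
    cross y-line → (3,8), t=2.6327
    cross x-line → (2,8), t=3.1000
    cross y-line → (2,9), t=3.7874 (wall)
  → r_2 = 3.7874
beam 3: φ=0°, α=165°
  d=(-0.9659,0.2588)  start (4,5)  tX=0.5694 tY=1.0818  stride 1/|dx|=1.0353 1/|dy|=3.8637
    cross x-line → (3,5), t=0.5694 (wall)
  → r_3 = 0.5694
beam 4: φ=45°, α=210°
  d=(-0.8660,-0.5000)  start (4,5)  tX=0.6351 tY=1.4400  stride 1/|dx|=1.1547 1/|dy|=2.0000
    cross x-line → (3,5), t=0.6351 (wall)
  → r_4 = 0.6351
beam 5: φ=90°, α=255°
  d=(-0.2588,-0.9659)  start (4,5)  tX=2.1250 tY=0.7454  stride 1/|dx|=3.8637 1/|dy|=1.0353
    cross y-line → (4,4), t=0.7454
    cross y-line → (4,3), t=1.7807 (wall)
  → r_5 = 1.7807

ranges = [3.3957, 3.7874, 0.5694, 0.6351, 1.7807]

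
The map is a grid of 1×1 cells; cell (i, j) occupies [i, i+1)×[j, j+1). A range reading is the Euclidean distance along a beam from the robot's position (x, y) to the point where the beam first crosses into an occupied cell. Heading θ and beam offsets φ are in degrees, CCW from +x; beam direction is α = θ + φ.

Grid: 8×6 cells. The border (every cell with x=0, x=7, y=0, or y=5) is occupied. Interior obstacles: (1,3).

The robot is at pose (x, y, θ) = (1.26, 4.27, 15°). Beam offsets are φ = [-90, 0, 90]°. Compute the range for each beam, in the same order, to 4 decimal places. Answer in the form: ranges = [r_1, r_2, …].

beam 1: φ=-90°, α=285°
  cosα=0.2588 sinα=-0.9659 | (1,4) | tMaxX 2.8591 tMaxY 0.2795 | tΔX 3.8637 tΔY 1.0353
    t=0.2795 [y] (1,3) — stop
  → r_1 = 0.2795
beam 2: φ=0°, α=15°
  cosα=0.9659 sinα=0.2588 | (1,4) | tMaxX 0.7661 tMaxY 2.8205 | tΔX 1.0353 tΔY 3.8637
    t=0.7661 [x] (2,4)
    t=1.8014 [x] (3,4)
    t=2.8205 [y] (3,5) — stop
  → r_2 = 2.8205
beam 3: φ=90°, α=105°
  cosα=-0.2588 sinα=0.9659 | (1,4) | tMaxX 1.0046 tMaxY 0.7558 | tΔX 3.8637 tΔY 1.0353
    t=0.7558 [y] (1,5) — stop
  → r_3 = 0.7558

ranges = [0.2795, 2.8205, 0.7558]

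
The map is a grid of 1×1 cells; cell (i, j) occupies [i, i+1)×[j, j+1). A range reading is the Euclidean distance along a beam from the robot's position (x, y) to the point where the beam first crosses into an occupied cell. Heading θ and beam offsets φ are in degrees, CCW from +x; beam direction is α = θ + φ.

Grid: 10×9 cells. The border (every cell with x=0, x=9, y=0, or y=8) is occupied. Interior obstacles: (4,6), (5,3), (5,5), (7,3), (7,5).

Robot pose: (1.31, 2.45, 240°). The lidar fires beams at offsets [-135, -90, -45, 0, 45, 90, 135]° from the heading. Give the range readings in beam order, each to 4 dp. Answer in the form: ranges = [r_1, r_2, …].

beam 1: φ=-135°, α=105°
  direction (-0.2588, 0.9659); cell (1,2); t to first gridline: x 1.1977, y 0.5694 (then +3.8637 / +1.0353)
    (1,3) via y @ 0.5694
    (0,3) via x @ 1.1977  # hit
  → r_1 = 1.1977
beam 2: φ=-90°, α=150°
  direction (-0.8660, 0.5000); cell (1,2); t to first gridline: x 0.3580, y 1.1000 (then +1.1547 / +2.0000)
    (0,2) via x @ 0.3580  # hit
  → r_2 = 0.3580
beam 3: φ=-45°, α=195°
  direction (-0.9659, -0.2588); cell (1,2); t to first gridline: x 0.3209, y 1.7387 (then +1.0353 / +3.8637)
    (0,2) via x @ 0.3209  # hit
  → r_3 = 0.3209
beam 4: φ=0°, α=240°
  direction (-0.5000, -0.8660); cell (1,2); t to first gridline: x 0.6200, y 0.5196 (then +2.0000 / +1.1547)
    (1,1) via y @ 0.5196
    (0,1) via x @ 0.6200  # hit
  → r_4 = 0.6200
beam 5: φ=45°, α=285°
  direction (0.2588, -0.9659); cell (1,2); t to first gridline: x 2.6660, y 0.4659 (then +3.8637 / +1.0353)
    (1,1) via y @ 0.4659
    (1,0) via y @ 1.5012  # hit
  → r_5 = 1.5012
beam 6: φ=90°, α=330°
  direction (0.8660, -0.5000); cell (1,2); t to first gridline: x 0.7967, y 0.9000 (then +1.1547 / +2.0000)
    (2,2) via x @ 0.7967
    (2,1) via y @ 0.9000
    (3,1) via x @ 1.9514
    (3,0) via y @ 2.9000  # hit
  → r_6 = 2.9000
beam 7: φ=135°, α=15°
  direction (0.9659, 0.2588); cell (1,2); t to first gridline: x 0.7143, y 2.1250 (then +1.0353 / +3.8637)
    (2,2) via x @ 0.7143
    (3,2) via x @ 1.7496
    (3,3) via y @ 2.1250
    (4,3) via x @ 2.7849
    (5,3) via x @ 3.8202  # hit
  → r_7 = 3.8202

ranges = [1.1977, 0.3580, 0.3209, 0.6200, 1.5012, 2.9000, 3.8202]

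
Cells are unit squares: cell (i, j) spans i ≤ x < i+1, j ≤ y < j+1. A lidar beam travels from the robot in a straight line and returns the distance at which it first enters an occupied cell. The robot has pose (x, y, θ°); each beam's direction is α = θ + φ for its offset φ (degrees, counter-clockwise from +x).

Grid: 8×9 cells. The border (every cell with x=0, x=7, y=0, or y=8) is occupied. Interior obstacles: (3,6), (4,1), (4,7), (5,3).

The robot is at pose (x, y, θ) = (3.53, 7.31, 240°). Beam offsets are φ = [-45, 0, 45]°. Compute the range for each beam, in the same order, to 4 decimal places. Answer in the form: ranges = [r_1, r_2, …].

beam 1: φ=-45°, α=195°
  dir = (cos 195°, sin 195°) = (-0.9659, -0.2588); from cell (3,7)
  next x-line at t=0.5487, next y-line at t=1.1977; Δt_x=1.0353, Δt_y=3.8637
    x: enter (2,7) at t=0.5487
    y: enter (2,6) at t=1.1977
    x: enter (1,6) at t=1.5840
    x: enter (0,6) at t=2.6192 ← occupied
  → r_1 = 2.6192
beam 2: φ=0°, α=240°
  dir = (cos 240°, sin 240°) = (-0.5000, -0.8660); from cell (3,7)
  next x-line at t=1.0600, next y-line at t=0.3580; Δt_x=2.0000, Δt_y=1.1547
    y: enter (3,6) at t=0.3580 ← occupied
  → r_2 = 0.3580
beam 3: φ=45°, α=285°
  dir = (cos 285°, sin 285°) = (0.2588, -0.9659); from cell (3,7)
  next x-line at t=1.8159, next y-line at t=0.3209; Δt_x=3.8637, Δt_y=1.0353
    y: enter (3,6) at t=0.3209 ← occupied
  → r_3 = 0.3209

ranges = [2.6192, 0.3580, 0.3209]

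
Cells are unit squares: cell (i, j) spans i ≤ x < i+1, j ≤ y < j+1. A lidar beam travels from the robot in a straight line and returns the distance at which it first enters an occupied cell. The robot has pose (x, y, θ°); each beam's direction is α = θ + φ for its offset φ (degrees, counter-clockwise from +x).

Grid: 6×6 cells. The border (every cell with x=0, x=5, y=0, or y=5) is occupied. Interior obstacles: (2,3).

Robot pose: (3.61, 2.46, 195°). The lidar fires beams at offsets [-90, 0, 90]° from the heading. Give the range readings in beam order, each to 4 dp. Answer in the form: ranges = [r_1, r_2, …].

beam 1: φ=-90°, α=105°
  dir = (cos 105°, sin 105°) = (-0.2588, 0.9659); from cell (3,2)
  next x-line at t=2.3569, next y-line at t=0.5590; Δt_x=3.8637, Δt_y=1.0353
    y: enter (3,3) at t=0.5590
    y: enter (3,4) at t=1.5943
    x: enter (2,4) at t=2.3569
    y: enter (2,5) at t=2.6296 ← occupied
  → r_1 = 2.6296
beam 2: φ=0°, α=195°
  dir = (cos 195°, sin 195°) = (-0.9659, -0.2588); from cell (3,2)
  next x-line at t=0.6315, next y-line at t=1.7773; Δt_x=1.0353, Δt_y=3.8637
    x: enter (2,2) at t=0.6315
    x: enter (1,2) at t=1.6668
    y: enter (1,1) at t=1.7773
    x: enter (0,1) at t=2.7021 ← occupied
  → r_2 = 2.7021
beam 3: φ=90°, α=285°
  dir = (cos 285°, sin 285°) = (0.2588, -0.9659); from cell (3,2)
  next x-line at t=1.5068, next y-line at t=0.4762; Δt_x=3.8637, Δt_y=1.0353
    y: enter (3,1) at t=0.4762
    x: enter (4,1) at t=1.5068
    y: enter (4,0) at t=1.5115 ← occupied
  → r_3 = 1.5115

ranges = [2.6296, 2.7021, 1.5115]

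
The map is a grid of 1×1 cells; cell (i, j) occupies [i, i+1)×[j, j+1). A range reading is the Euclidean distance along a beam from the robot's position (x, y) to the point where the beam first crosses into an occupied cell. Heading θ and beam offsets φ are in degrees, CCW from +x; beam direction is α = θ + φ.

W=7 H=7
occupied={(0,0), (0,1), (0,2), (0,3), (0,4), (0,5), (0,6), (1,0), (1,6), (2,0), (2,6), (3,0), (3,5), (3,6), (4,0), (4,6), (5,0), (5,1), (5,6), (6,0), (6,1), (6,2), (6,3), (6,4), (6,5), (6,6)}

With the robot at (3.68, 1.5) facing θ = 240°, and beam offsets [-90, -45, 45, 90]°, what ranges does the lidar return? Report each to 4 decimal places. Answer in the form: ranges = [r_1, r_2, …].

beam 1: φ=-90°, α=150°
  direction (-0.8660, 0.5000); cell (3,1); t to first gridline: x 0.7852, y 1.0000 (then +1.1547 / +2.0000)
    (2,1) via x @ 0.7852
    (2,2) via y @ 1.0000
    (1,2) via x @ 1.9399
    (1,3) via y @ 3.0000
    (0,3) via x @ 3.0946  # hit
  → r_1 = 3.0946
beam 2: φ=-45°, α=195°
  direction (-0.9659, -0.2588); cell (3,1); t to first gridline: x 0.7040, y 1.9319 (then +1.0353 / +3.8637)
    (2,1) via x @ 0.7040
    (1,1) via x @ 1.7393
    (1,0) via y @ 1.9319  # hit
  → r_2 = 1.9319
beam 3: φ=45°, α=285°
  direction (0.2588, -0.9659); cell (3,1); t to first gridline: x 1.2364, y 0.5176 (then +3.8637 / +1.0353)
    (3,0) via y @ 0.5176  # hit
  → r_3 = 0.5176
beam 4: φ=90°, α=330°
  direction (0.8660, -0.5000); cell (3,1); t to first gridline: x 0.3695, y 1.0000 (then +1.1547 / +2.0000)
    (4,1) via x @ 0.3695
    (4,0) via y @ 1.0000  # hit
  → r_4 = 1.0000

ranges = [3.0946, 1.9319, 0.5176, 1.0000]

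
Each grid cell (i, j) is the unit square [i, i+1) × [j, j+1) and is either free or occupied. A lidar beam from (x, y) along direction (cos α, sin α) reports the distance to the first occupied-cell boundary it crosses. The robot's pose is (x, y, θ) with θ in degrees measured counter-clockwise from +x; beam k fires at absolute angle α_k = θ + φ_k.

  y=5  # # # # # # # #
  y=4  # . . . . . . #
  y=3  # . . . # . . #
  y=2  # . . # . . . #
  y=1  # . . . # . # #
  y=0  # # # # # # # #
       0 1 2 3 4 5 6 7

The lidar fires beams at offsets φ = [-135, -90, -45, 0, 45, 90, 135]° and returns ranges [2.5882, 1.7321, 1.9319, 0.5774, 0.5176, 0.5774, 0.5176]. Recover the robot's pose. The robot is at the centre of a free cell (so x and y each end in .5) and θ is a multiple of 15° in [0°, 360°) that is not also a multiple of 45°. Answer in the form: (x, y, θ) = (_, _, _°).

(x, y, θ) = (6.5, 2.5, 240°)

The pose lattice has 20·16 = 320 candidates. Test each by forward raycasting.
  (1.5, 2.5, 15°): beam 1 = 1.0000 ≠ 2.5882 ✗
  (3.5, 1.5, 30°): beam 1 = 0.5176 ≠ 2.5882 ✗
  (1.5, 4.5, 75°): beam 1 = 4.0415 ≠ 2.5882 ✗
  (4.5, 2.5, 330°): beam 1 = 0.5176 ≠ 2.5882 ✗
  …
  (6.5, 2.5, 240°): r_1=2.5882, r_2=1.7321, r_3=1.9319, r_4=0.5774, r_5=0.5176, r_6=0.5774, r_7=0.5176 — all match ✓
Unique over the lattice → pose = (6.5, 2.5, 240°).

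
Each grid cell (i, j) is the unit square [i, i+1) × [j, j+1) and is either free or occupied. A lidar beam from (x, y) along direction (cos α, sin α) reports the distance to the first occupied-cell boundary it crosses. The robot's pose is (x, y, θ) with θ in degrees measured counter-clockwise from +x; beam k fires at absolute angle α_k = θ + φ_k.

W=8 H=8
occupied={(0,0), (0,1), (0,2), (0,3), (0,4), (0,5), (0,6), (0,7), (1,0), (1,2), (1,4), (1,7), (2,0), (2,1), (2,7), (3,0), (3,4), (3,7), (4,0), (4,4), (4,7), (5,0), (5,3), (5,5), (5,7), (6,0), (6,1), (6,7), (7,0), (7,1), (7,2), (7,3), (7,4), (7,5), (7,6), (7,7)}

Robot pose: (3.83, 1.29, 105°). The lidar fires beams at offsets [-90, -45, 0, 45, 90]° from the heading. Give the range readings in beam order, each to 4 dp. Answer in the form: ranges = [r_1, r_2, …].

ranges = [2.2465, 2.3400, 2.8056, 0.9584, 0.8593]

beam 1: φ=-90°, α=15°
  direction (0.9659, 0.2588); cell (3,1); t to first gridline: x 0.1760, y 2.7432 (then +1.0353 / +3.8637)
    (4,1) via x @ 0.1760
    (5,1) via x @ 1.2113
    (6,1) via x @ 2.2465  # hit
  → r_1 = 2.2465
beam 2: φ=-45°, α=60°
  direction (0.5000, 0.8660); cell (3,1); t to first gridline: x 0.3400, y 0.8198 (then +2.0000 / +1.1547)
    (4,1) via x @ 0.3400
    (4,2) via y @ 0.8198
    (4,3) via y @ 1.9745
    (5,3) via x @ 2.3400  # hit
  → r_2 = 2.3400
beam 3: φ=0°, α=105°
  direction (-0.2588, 0.9659); cell (3,1); t to first gridline: x 3.2069, y 0.7350 (then +3.8637 / +1.0353)
    (3,2) via y @ 0.7350
    (3,3) via y @ 1.7703
    (3,4) via y @ 2.8056  # hit
  → r_3 = 2.8056
beam 4: φ=45°, α=150°
  direction (-0.8660, 0.5000); cell (3,1); t to first gridline: x 0.9584, y 1.4200 (then +1.1547 / +2.0000)
    (2,1) via x @ 0.9584  # hit
  → r_4 = 0.9584
beam 5: φ=90°, α=195°
  direction (-0.9659, -0.2588); cell (3,1); t to first gridline: x 0.8593, y 1.1205 (then +1.0353 / +3.8637)
    (2,1) via x @ 0.8593  # hit
  → r_5 = 0.8593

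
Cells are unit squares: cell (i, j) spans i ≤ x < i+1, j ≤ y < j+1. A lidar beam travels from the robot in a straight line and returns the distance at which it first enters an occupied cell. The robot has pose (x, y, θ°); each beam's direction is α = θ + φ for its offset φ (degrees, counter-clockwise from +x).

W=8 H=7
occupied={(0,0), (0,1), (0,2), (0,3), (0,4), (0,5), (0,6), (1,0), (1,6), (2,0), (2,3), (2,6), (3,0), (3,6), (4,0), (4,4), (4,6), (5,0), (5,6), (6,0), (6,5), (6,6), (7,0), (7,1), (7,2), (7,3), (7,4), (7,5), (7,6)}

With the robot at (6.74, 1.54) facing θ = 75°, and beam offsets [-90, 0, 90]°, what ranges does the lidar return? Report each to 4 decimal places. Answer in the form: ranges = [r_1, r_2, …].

ranges = [0.2692, 1.0046, 5.9425]

beam 1: φ=-90°, α=345°
  d=(0.9659,-0.2588)  start (6,1)  tX=0.2692 tY=2.0864  stride 1/|dx|=1.0353 1/|dy|=3.8637
    cross x-line → (7,1), t=0.2692 (wall)
  → r_1 = 0.2692
beam 2: φ=0°, α=75°
  d=(0.2588,0.9659)  start (6,1)  tX=1.0046 tY=0.4762  stride 1/|dx|=3.8637 1/|dy|=1.0353
    cross y-line → (6,2), t=0.4762
    cross x-line → (7,2), t=1.0046 (wall)
  → r_2 = 1.0046
beam 3: φ=90°, α=165°
  d=(-0.9659,0.2588)  start (6,1)  tX=0.7661 tY=1.7773  stride 1/|dx|=1.0353 1/|dy|=3.8637
    cross x-line → (5,1), t=0.7661
    cross y-line → (5,2), t=1.7773
    cross x-line → (4,2), t=1.8014
    cross x-line → (3,2), t=2.8367
    cross x-line → (2,2), t=3.8719
    cross x-line → (1,2), t=4.9072
    cross y-line → (1,3), t=5.6410
    cross x-line → (0,3), t=5.9425 (wall)
  → r_3 = 5.9425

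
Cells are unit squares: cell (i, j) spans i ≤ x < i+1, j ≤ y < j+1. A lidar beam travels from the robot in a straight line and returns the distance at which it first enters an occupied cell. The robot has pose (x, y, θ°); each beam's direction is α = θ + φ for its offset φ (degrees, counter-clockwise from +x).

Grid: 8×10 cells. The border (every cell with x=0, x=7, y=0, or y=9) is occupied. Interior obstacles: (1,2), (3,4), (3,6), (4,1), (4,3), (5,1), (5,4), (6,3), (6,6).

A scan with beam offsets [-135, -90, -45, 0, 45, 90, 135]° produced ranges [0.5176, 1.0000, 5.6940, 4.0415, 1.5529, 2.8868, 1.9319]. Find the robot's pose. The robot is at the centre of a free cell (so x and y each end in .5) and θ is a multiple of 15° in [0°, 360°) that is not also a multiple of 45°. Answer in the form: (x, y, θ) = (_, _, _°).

(x, y, θ) = (1.5, 6.5, 330°)

Enumerate (i+0.5, j+0.5, θ) over the 39 free cells and 16 admissible headings. For each, cast all 7 beams and compare to the given ranges.
  (2.5, 4.5, 165°): beam 1 = 0.5774 ≠ 0.5176 ✗
  (2.5, 1.5, 285°): beam 1 = 1.0000 ≠ 0.5176 ✗
  (2.5, 6.5, 150°): beam 2 = 2.8868 ≠ 1.0000 ✗
  …
  (1.5, 6.5, 330°): r_1=0.5176, r_2=1.0000, r_3=5.6940, r_4=4.0415, r_5=1.5529, r_6=2.8868, r_7=1.9319 — all match ✓
Only this pose fits every beam.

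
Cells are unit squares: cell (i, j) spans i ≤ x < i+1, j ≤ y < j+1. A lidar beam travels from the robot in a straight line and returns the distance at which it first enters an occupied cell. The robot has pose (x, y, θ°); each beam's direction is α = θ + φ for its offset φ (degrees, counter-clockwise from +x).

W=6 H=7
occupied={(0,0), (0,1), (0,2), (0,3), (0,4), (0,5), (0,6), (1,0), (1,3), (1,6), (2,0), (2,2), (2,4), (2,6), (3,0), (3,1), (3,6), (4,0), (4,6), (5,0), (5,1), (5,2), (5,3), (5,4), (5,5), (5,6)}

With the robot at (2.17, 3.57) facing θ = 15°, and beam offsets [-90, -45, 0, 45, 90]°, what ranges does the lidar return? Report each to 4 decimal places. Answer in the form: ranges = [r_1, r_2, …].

ranges = [0.5901, 3.2678, 2.9298, 0.4965, 0.4452]

beam 1: φ=-90°, α=285°
  cosα=0.2588 sinα=-0.9659 | (2,3) | tMaxX 3.2069 tMaxY 0.5901 | tΔX 3.8637 tΔY 1.0353
    t=0.5901 [y] (2,2) — stop
  → r_1 = 0.5901
beam 2: φ=-45°, α=330°
  cosα=0.8660 sinα=-0.5000 | (2,3) | tMaxX 0.9584 tMaxY 1.1400 | tΔX 1.1547 tΔY 2.0000
    t=0.9584 [x] (3,3)
    t=1.1400 [y] (3,2)
    t=2.1131 [x] (4,2)
    t=3.1400 [y] (4,1)
    t=3.2678 [x] (5,1) — stop
  → r_2 = 3.2678
beam 3: φ=0°, α=15°
  cosα=0.9659 sinα=0.2588 | (2,3) | tMaxX 0.8593 tMaxY 1.6614 | tΔX 1.0353 tΔY 3.8637
    t=0.8593 [x] (3,3)
    t=1.6614 [y] (3,4)
    t=1.8946 [x] (4,4)
    t=2.9298 [x] (5,4) — stop
  → r_3 = 2.9298
beam 4: φ=45°, α=60°
  cosα=0.5000 sinα=0.8660 | (2,3) | tMaxX 1.6600 tMaxY 0.4965 | tΔX 2.0000 tΔY 1.1547
    t=0.4965 [y] (2,4) — stop
  → r_4 = 0.4965
beam 5: φ=90°, α=105°
  cosα=-0.2588 sinα=0.9659 | (2,3) | tMaxX 0.6568 tMaxY 0.4452 | tΔX 3.8637 tΔY 1.0353
    t=0.4452 [y] (2,4) — stop
  → r_5 = 0.4452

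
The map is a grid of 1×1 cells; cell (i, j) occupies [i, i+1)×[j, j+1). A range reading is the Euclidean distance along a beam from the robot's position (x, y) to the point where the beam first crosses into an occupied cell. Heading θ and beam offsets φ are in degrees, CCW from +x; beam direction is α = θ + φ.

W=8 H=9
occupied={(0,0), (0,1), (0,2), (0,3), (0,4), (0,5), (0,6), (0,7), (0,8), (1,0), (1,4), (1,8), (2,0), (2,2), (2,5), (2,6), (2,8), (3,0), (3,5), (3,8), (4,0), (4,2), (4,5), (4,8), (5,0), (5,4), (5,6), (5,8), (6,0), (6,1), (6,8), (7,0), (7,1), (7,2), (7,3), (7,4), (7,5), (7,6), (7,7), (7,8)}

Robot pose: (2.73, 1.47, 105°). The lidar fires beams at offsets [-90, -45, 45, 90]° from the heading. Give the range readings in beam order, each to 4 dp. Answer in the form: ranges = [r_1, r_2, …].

ranges = [2.0478, 4.0761, 1.9976, 1.7910]

beam 1: φ=-90°, α=15°
  d=(0.9659,0.2588)  start (2,1)  tX=0.2795 tY=2.0478  stride 1/|dx|=1.0353 1/|dy|=3.8637
    cross x-line → (3,1), t=0.2795
    cross x-line → (4,1), t=1.3148
    cross y-line → (4,2), t=2.0478 (wall)
  → r_1 = 2.0478
beam 2: φ=-45°, α=60°
  d=(0.5000,0.8660)  start (2,1)  tX=0.5400 tY=0.6120  stride 1/|dx|=2.0000 1/|dy|=1.1547
    cross x-line → (3,1), t=0.5400
    cross y-line → (3,2), t=0.6120
    cross y-line → (3,3), t=1.7667
    cross x-line → (4,3), t=2.5400
    cross y-line → (4,4), t=2.9214
    cross y-line → (4,5), t=4.0761 (wall)
  → r_2 = 4.0761
beam 3: φ=45°, α=150°
  d=(-0.8660,0.5000)  start (2,1)  tX=0.8429 tY=1.0600  stride 1/|dx|=1.1547 1/|dy|=2.0000
    cross x-line → (1,1), t=0.8429
    cross y-line → (1,2), t=1.0600
    cross x-line → (0,2), t=1.9976 (wall)
  → r_3 = 1.9976
beam 4: φ=90°, α=195°
  d=(-0.9659,-0.2588)  start (2,1)  tX=0.7558 tY=1.8159  stride 1/|dx|=1.0353 1/|dy|=3.8637
    cross x-line → (1,1), t=0.7558
    cross x-line → (0,1), t=1.7910 (wall)
  → r_4 = 1.7910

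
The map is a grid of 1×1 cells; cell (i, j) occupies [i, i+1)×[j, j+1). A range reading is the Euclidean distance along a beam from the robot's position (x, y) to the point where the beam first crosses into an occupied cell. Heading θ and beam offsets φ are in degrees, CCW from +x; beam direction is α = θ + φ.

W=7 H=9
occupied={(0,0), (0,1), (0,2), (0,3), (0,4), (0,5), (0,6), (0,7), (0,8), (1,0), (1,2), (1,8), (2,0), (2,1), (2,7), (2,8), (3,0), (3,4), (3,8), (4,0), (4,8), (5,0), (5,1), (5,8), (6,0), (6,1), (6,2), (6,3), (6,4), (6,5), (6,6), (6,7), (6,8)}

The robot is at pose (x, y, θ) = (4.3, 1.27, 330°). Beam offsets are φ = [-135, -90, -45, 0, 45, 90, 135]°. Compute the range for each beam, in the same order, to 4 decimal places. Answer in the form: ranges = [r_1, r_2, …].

beam 1: φ=-135°, α=195°
  cosα=-0.9659 sinα=-0.2588 | (4,1) | tMaxX 0.3106 tMaxY 1.0432 | tΔX 1.0353 tΔY 3.8637
    t=0.3106 [x] (3,1)
    t=1.0432 [y] (3,0) — stop
  → r_1 = 1.0432
beam 2: φ=-90°, α=240°
  cosα=-0.5000 sinα=-0.8660 | (4,1) | tMaxX 0.6000 tMaxY 0.3118 | tΔX 2.0000 tΔY 1.1547
    t=0.3118 [y] (4,0) — stop
  → r_2 = 0.3118
beam 3: φ=-45°, α=285°
  cosα=0.2588 sinα=-0.9659 | (4,1) | tMaxX 2.7046 tMaxY 0.2795 | tΔX 3.8637 tΔY 1.0353
    t=0.2795 [y] (4,0) — stop
  → r_3 = 0.2795
beam 4: φ=0°, α=330°
  cosα=0.8660 sinα=-0.5000 | (4,1) | tMaxX 0.8083 tMaxY 0.5400 | tΔX 1.1547 tΔY 2.0000
    t=0.5400 [y] (4,0) — stop
  → r_4 = 0.5400
beam 5: φ=45°, α=15°
  cosα=0.9659 sinα=0.2588 | (4,1) | tMaxX 0.7247 tMaxY 2.8205 | tΔX 1.0353 tΔY 3.8637
    t=0.7247 [x] (5,1) — stop
  → r_5 = 0.7247
beam 6: φ=90°, α=60°
  cosα=0.5000 sinα=0.8660 | (4,1) | tMaxX 1.4000 tMaxY 0.8429 | tΔX 2.0000 tΔY 1.1547
    t=0.8429 [y] (4,2)
    t=1.4000 [x] (5,2)
    t=1.9976 [y] (5,3)
    t=3.1523 [y] (5,4)
    t=3.4000 [x] (6,4) — stop
  → r_6 = 3.4000
beam 7: φ=135°, α=105°
  cosα=-0.2588 sinα=0.9659 | (4,1) | tMaxX 1.1591 tMaxY 0.7558 | tΔX 3.8637 tΔY 1.0353
    t=0.7558 [y] (4,2)
    t=1.1591 [x] (3,2)
    t=1.7910 [y] (3,3)
    t=2.8263 [y] (3,4) — stop
  → r_7 = 2.8263

ranges = [1.0432, 0.3118, 0.2795, 0.5400, 0.7247, 3.4000, 2.8263]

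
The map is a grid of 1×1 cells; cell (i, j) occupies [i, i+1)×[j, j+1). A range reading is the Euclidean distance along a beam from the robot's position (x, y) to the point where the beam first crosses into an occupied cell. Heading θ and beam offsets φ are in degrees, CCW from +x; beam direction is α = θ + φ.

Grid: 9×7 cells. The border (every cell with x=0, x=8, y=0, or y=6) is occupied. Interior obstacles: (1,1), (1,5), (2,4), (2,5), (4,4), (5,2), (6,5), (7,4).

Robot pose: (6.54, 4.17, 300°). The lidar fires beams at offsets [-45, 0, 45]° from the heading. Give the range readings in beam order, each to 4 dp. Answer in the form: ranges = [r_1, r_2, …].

ranges = [2.0864, 2.9200, 0.4762]

beam 1: φ=-45°, α=255°
  dir = (cos 255°, sin 255°) = (-0.2588, -0.9659); from cell (6,4)
  next x-line at t=2.0864, next y-line at t=0.1760; Δt_x=3.8637, Δt_y=1.0353
    y: enter (6,3) at t=0.1760
    y: enter (6,2) at t=1.2113
    x: enter (5,2) at t=2.0864 ← occupied
  → r_1 = 2.0864
beam 2: φ=0°, α=300°
  dir = (cos 300°, sin 300°) = (0.5000, -0.8660); from cell (6,4)
  next x-line at t=0.9200, next y-line at t=0.1963; Δt_x=2.0000, Δt_y=1.1547
    y: enter (6,3) at t=0.1963
    x: enter (7,3) at t=0.9200
    y: enter (7,2) at t=1.3510
    y: enter (7,1) at t=2.5057
    x: enter (8,1) at t=2.9200 ← occupied
  → r_2 = 2.9200
beam 3: φ=45°, α=345°
  dir = (cos 345°, sin 345°) = (0.9659, -0.2588); from cell (6,4)
  next x-line at t=0.4762, next y-line at t=0.6568; Δt_x=1.0353, Δt_y=3.8637
    x: enter (7,4) at t=0.4762 ← occupied
  → r_3 = 0.4762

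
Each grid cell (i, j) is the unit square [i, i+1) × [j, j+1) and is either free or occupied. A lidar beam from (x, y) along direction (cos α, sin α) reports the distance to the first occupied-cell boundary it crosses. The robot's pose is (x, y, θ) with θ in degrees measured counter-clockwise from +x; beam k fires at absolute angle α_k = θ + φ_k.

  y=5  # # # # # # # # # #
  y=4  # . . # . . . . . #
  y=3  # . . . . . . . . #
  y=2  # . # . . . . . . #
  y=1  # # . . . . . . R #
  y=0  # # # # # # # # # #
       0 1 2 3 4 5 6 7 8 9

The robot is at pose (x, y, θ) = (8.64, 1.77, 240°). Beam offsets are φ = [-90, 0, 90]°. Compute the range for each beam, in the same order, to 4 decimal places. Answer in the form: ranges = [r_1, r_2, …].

ranges = [5.3578, 0.8891, 0.4157]

beam 1: φ=-90°, α=150°
  direction (-0.8660, 0.5000); cell (8,1); t to first gridline: x 0.7390, y 0.4600 (then +1.1547 / +2.0000)
    (8,2) via y @ 0.4600
    (7,2) via x @ 0.7390
    (6,2) via x @ 1.8937
    (6,3) via y @ 2.4600
    (5,3) via x @ 3.0484
    (4,3) via x @ 4.2031
    (4,4) via y @ 4.4600
    (3,4) via x @ 5.3578  # hit
  → r_1 = 5.3578
beam 2: φ=0°, α=240°
  direction (-0.5000, -0.8660); cell (8,1); t to first gridline: x 1.2800, y 0.8891 (then +2.0000 / +1.1547)
    (8,0) via y @ 0.8891  # hit
  → r_2 = 0.8891
beam 3: φ=90°, α=330°
  direction (0.8660, -0.5000); cell (8,1); t to first gridline: x 0.4157, y 1.5400 (then +1.1547 / +2.0000)
    (9,1) via x @ 0.4157  # hit
  → r_3 = 0.4157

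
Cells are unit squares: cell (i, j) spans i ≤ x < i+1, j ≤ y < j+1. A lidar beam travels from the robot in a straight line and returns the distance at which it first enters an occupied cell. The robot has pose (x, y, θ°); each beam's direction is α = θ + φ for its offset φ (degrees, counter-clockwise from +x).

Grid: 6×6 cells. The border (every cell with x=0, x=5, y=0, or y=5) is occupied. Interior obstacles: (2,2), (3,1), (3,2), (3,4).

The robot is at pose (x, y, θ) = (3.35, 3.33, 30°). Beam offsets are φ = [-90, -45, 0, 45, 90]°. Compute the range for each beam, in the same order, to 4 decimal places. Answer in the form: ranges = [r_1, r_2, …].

beam 1: φ=-90°, α=300°
  cosα=0.5000 sinα=-0.8660 | (3,3) | tMaxX 1.3000 tMaxY 0.3811 | tΔX 2.0000 tΔY 1.1547
    t=0.3811 [y] (3,2) — stop
  → r_1 = 0.3811
beam 2: φ=-45°, α=345°
  cosα=0.9659 sinα=-0.2588 | (3,3) | tMaxX 0.6729 tMaxY 1.2750 | tΔX 1.0353 tΔY 3.8637
    t=0.6729 [x] (4,3)
    t=1.2750 [y] (4,2)
    t=1.7082 [x] (5,2) — stop
  → r_2 = 1.7082
beam 3: φ=0°, α=30°
  cosα=0.8660 sinα=0.5000 | (3,3) | tMaxX 0.7506 tMaxY 1.3400 | tΔX 1.1547 tΔY 2.0000
    t=0.7506 [x] (4,3)
    t=1.3400 [y] (4,4)
    t=1.9053 [x] (5,4) — stop
  → r_3 = 1.9053
beam 4: φ=45°, α=75°
  cosα=0.2588 sinα=0.9659 | (3,3) | tMaxX 2.5114 tMaxY 0.6936 | tΔX 3.8637 tΔY 1.0353
    t=0.6936 [y] (3,4) — stop
  → r_4 = 0.6936
beam 5: φ=90°, α=120°
  cosα=-0.5000 sinα=0.8660 | (3,3) | tMaxX 0.7000 tMaxY 0.7736 | tΔX 2.0000 tΔY 1.1547
    t=0.7000 [x] (2,3)
    t=0.7736 [y] (2,4)
    t=1.9283 [y] (2,5) — stop
  → r_5 = 1.9283

ranges = [0.3811, 1.7082, 1.9053, 0.6936, 1.9283]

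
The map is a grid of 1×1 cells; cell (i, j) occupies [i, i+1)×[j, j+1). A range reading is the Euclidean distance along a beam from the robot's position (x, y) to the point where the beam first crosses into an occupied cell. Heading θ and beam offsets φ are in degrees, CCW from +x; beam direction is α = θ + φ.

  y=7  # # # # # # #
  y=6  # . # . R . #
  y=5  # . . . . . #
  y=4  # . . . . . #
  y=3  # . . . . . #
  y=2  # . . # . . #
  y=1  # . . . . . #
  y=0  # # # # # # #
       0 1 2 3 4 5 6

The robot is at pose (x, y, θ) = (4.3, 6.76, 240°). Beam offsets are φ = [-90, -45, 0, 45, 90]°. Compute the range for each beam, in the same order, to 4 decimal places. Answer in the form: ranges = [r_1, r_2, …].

beam 1: φ=-90°, α=150°
  direction (-0.8660, 0.5000); cell (4,6); t to first gridline: x 0.3464, y 0.4800 (then +1.1547 / +2.0000)
    (3,6) via x @ 0.3464
    (3,7) via y @ 0.4800  # hit
  → r_1 = 0.4800
beam 2: φ=-45°, α=195°
  direction (-0.9659, -0.2588); cell (4,6); t to first gridline: x 0.3106, y 2.9364 (then +1.0353 / +3.8637)
    (3,6) via x @ 0.3106
    (2,6) via x @ 1.3459  # hit
  → r_2 = 1.3459
beam 3: φ=0°, α=240°
  direction (-0.5000, -0.8660); cell (4,6); t to first gridline: x 0.6000, y 0.8776 (then +2.0000 / +1.1547)
    (3,6) via x @ 0.6000
    (3,5) via y @ 0.8776
    (3,4) via y @ 2.0323
    (2,4) via x @ 2.6000
    (2,3) via y @ 3.1870
    (2,2) via y @ 4.3417
    (1,2) via x @ 4.6000
    (1,1) via y @ 5.4964
    (0,1) via x @ 6.6000  # hit
  → r_3 = 6.6000
beam 4: φ=45°, α=285°
  direction (0.2588, -0.9659); cell (4,6); t to first gridline: x 2.7046, y 0.7868 (then +3.8637 / +1.0353)
    (4,5) via y @ 0.7868
    (4,4) via y @ 1.8221
    (5,4) via x @ 2.7046
    (5,3) via y @ 2.8574
    (5,2) via y @ 3.8926
    (5,1) via y @ 4.9279
    (5,0) via y @ 5.9632  # hit
  → r_4 = 5.9632
beam 5: φ=90°, α=330°
  direction (0.8660, -0.5000); cell (4,6); t to first gridline: x 0.8083, y 1.5200 (then +1.1547 / +2.0000)
    (5,6) via x @ 0.8083
    (5,5) via y @ 1.5200
    (6,5) via x @ 1.9630  # hit
  → r_5 = 1.9630

ranges = [0.4800, 1.3459, 6.6000, 5.9632, 1.9630]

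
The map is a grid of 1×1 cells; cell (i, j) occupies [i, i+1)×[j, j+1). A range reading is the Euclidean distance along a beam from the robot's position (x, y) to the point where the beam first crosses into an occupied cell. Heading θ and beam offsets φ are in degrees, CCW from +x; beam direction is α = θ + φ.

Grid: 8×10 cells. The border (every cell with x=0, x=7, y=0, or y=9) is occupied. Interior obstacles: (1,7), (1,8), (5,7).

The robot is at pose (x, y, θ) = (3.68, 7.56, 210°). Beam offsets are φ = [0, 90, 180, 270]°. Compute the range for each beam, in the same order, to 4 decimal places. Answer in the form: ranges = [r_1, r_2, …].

beam 1: φ=0°, α=210°
  cosα=-0.8660 sinα=-0.5000 | (3,7) | tMaxX 0.7852 tMaxY 1.1200 | tΔX 1.1547 tΔY 2.0000
    t=0.7852 [x] (2,7)
    t=1.1200 [y] (2,6)
    t=1.9399 [x] (1,6)
    t=3.0946 [x] (0,6) — stop
  → r_1 = 3.0946
beam 2: φ=90°, α=300°
  cosα=0.5000 sinα=-0.8660 | (3,7) | tMaxX 0.6400 tMaxY 0.6466 | tΔX 2.0000 tΔY 1.1547
    t=0.6400 [x] (4,7)
    t=0.6466 [y] (4,6)
    t=1.8013 [y] (4,5)
    t=2.6400 [x] (5,5)
    t=2.9560 [y] (5,4)
    t=4.1107 [y] (5,3)
    t=4.6400 [x] (6,3)
    t=5.2654 [y] (6,2)
    t=6.4201 [y] (6,1)
    t=6.6400 [x] (7,1) — stop
  → r_2 = 6.6400
beam 3: φ=180°, α=30°
  cosα=0.8660 sinα=0.5000 | (3,7) | tMaxX 0.3695 tMaxY 0.8800 | tΔX 1.1547 tΔY 2.0000
    t=0.3695 [x] (4,7)
    t=0.8800 [y] (4,8)
    t=1.5242 [x] (5,8)
    t=2.6789 [x] (6,8)
    t=2.8800 [y] (6,9) — stop
  → r_3 = 2.8800
beam 4: φ=270°, α=120°
  cosα=-0.5000 sinα=0.8660 | (3,7) | tMaxX 1.3600 tMaxY 0.5081 | tΔX 2.0000 tΔY 1.1547
    t=0.5081 [y] (3,8)
    t=1.3600 [x] (2,8)
    t=1.6628 [y] (2,9) — stop
  → r_4 = 1.6628

ranges = [3.0946, 6.6400, 2.8800, 1.6628]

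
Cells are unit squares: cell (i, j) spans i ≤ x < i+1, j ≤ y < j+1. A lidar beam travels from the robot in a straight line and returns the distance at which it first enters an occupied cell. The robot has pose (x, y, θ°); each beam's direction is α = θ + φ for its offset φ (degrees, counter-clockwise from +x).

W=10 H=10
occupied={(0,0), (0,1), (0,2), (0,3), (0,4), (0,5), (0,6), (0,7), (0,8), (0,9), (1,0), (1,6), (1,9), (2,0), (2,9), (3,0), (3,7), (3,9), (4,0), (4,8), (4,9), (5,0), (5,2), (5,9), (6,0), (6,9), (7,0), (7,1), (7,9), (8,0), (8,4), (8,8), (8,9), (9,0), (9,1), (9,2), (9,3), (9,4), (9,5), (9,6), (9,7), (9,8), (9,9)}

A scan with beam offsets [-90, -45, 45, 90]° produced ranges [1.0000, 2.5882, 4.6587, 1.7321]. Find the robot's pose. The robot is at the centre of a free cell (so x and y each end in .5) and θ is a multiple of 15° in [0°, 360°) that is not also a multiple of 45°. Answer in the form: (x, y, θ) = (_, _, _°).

Candidates: 57 free-cell centres × 16 headings = 912 poses. Raycast each; keep the one whose scan matches to 4 dp.
  (2.5, 2.5, 150°): beam 1 = 7.5056 ≠ 1.0000 ✗
  (7.5, 2.5, 30°): beam 1 = 0.5774 ≠ 1.0000 ✗
  (5.5, 7.5, 255°): beam 1 = 1.5529 ≠ 1.0000 ✗
  …
  (2.5, 1.5, 60°): r_1=1.0000, r_2=2.5882, r_3=4.6587, r_4=1.7321 — all match ✓
No second candidate reproduces the full scan.

(x, y, θ) = (2.5, 1.5, 60°)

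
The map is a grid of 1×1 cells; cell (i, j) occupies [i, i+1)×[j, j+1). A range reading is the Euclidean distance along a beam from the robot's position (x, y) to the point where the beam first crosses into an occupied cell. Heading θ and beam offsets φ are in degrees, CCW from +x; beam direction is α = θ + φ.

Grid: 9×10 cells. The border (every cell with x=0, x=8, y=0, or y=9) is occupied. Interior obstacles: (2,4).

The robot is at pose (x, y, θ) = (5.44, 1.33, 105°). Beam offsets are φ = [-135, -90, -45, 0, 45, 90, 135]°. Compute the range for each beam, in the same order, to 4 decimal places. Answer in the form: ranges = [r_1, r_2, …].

ranges = [0.6600, 2.6503, 5.1200, 7.9406, 5.1269, 1.2750, 0.3811]

beam 1: φ=-135°, α=330°
  dir = (cos 330°, sin 330°) = (0.8660, -0.5000); from cell (5,1)
  next x-line at t=0.6466, next y-line at t=0.6600; Δt_x=1.1547, Δt_y=2.0000
    x: enter (6,1) at t=0.6466
    y: enter (6,0) at t=0.6600 ← occupied
  → r_1 = 0.6600
beam 2: φ=-90°, α=15°
  dir = (cos 15°, sin 15°) = (0.9659, 0.2588); from cell (5,1)
  next x-line at t=0.5798, next y-line at t=2.5887; Δt_x=1.0353, Δt_y=3.8637
    x: enter (6,1) at t=0.5798
    x: enter (7,1) at t=1.6150
    y: enter (7,2) at t=2.5887
    x: enter (8,2) at t=2.6503 ← occupied
  → r_2 = 2.6503
beam 3: φ=-45°, α=60°
  dir = (cos 60°, sin 60°) = (0.5000, 0.8660); from cell (5,1)
  next x-line at t=1.1200, next y-line at t=0.7736; Δt_x=2.0000, Δt_y=1.1547
    y: enter (5,2) at t=0.7736
    x: enter (6,2) at t=1.1200
    y: enter (6,3) at t=1.9283
    y: enter (6,4) at t=3.0831
    x: enter (7,4) at t=3.1200
    y: enter (7,5) at t=4.2378
    x: enter (8,5) at t=5.1200 ← occupied
  → r_3 = 5.1200
beam 4: φ=0°, α=105°
  dir = (cos 105°, sin 105°) = (-0.2588, 0.9659); from cell (5,1)
  next x-line at t=1.7000, next y-line at t=0.6936; Δt_x=3.8637, Δt_y=1.0353
    y: enter (5,2) at t=0.6936
    x: enter (4,2) at t=1.7000
    y: enter (4,3) at t=1.7289
    y: enter (4,4) at t=2.7642
    y: enter (4,5) at t=3.7995
    y: enter (4,6) at t=4.8347
    x: enter (3,6) at t=5.5637
    y: enter (3,7) at t=5.8700
    y: enter (3,8) at t=6.9053
    y: enter (3,9) at t=7.9406 ← occupied
  → r_4 = 7.9406
beam 5: φ=45°, α=150°
  dir = (cos 150°, sin 150°) = (-0.8660, 0.5000); from cell (5,1)
  next x-line at t=0.5081, next y-line at t=1.3400; Δt_x=1.1547, Δt_y=2.0000
    x: enter (4,1) at t=0.5081
    y: enter (4,2) at t=1.3400
    x: enter (3,2) at t=1.6628
    x: enter (2,2) at t=2.8175
    y: enter (2,3) at t=3.3400
    x: enter (1,3) at t=3.9722
    x: enter (0,3) at t=5.1269 ← occupied
  → r_5 = 5.1269
beam 6: φ=90°, α=195°
  dir = (cos 195°, sin 195°) = (-0.9659, -0.2588); from cell (5,1)
  next x-line at t=0.4555, next y-line at t=1.2750; Δt_x=1.0353, Δt_y=3.8637
    x: enter (4,1) at t=0.4555
    y: enter (4,0) at t=1.2750 ← occupied
  → r_6 = 1.2750
beam 7: φ=135°, α=240°
  dir = (cos 240°, sin 240°) = (-0.5000, -0.8660); from cell (5,1)
  next x-line at t=0.8800, next y-line at t=0.3811; Δt_x=2.0000, Δt_y=1.1547
    y: enter (5,0) at t=0.3811 ← occupied
  → r_7 = 0.3811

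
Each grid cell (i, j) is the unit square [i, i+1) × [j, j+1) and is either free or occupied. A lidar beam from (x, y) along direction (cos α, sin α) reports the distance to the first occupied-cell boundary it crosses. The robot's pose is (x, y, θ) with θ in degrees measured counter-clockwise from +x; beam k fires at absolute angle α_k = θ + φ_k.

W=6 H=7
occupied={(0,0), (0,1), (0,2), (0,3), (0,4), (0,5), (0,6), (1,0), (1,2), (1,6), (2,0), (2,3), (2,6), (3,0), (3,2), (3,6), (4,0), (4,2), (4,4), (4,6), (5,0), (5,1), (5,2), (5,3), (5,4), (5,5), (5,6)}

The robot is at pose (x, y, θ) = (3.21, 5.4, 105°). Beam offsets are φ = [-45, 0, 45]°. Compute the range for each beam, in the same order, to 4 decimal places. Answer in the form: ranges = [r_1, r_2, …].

ranges = [0.6928, 0.6212, 1.2000]

beam 1: φ=-45°, α=60°
  d=(0.5000,0.8660)  start (3,5)  tX=1.5800 tY=0.6928  stride 1/|dx|=2.0000 1/|dy|=1.1547
    cross y-line → (3,6), t=0.6928 (wall)
  → r_1 = 0.6928
beam 2: φ=0°, α=105°
  d=(-0.2588,0.9659)  start (3,5)  tX=0.8114 tY=0.6212  stride 1/|dx|=3.8637 1/|dy|=1.0353
    cross y-line → (3,6), t=0.6212 (wall)
  → r_2 = 0.6212
beam 3: φ=45°, α=150°
  d=(-0.8660,0.5000)  start (3,5)  tX=0.2425 tY=1.2000  stride 1/|dx|=1.1547 1/|dy|=2.0000
    cross x-line → (2,5), t=0.2425
    cross y-line → (2,6), t=1.2000 (wall)
  → r_3 = 1.2000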